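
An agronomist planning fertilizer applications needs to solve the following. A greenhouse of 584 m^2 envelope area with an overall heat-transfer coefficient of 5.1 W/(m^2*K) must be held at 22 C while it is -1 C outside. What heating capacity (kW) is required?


dT = 22 - (-1) = 23 K
Q = U * A * dT
  = 5.1 * 584 * 23
  = 68503.20 W = 68.50 kW


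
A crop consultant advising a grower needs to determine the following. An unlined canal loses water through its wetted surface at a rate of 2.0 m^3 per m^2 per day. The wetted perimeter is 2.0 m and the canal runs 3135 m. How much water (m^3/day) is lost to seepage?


S = C * P * L
  = 2.0 * 2.0 * 3135
  = 12540 m^3/day


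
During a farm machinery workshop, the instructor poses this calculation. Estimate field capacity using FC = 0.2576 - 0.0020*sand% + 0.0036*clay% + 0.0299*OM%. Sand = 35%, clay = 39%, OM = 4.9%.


FC = 0.2576 - 0.0020*35 + 0.0036*39 + 0.0299*4.9
   = 0.2576 - 0.0700 + 0.1404 + 0.1465
   = 0.4745


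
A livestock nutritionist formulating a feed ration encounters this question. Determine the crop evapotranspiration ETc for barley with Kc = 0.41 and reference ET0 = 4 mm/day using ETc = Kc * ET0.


ETc = Kc * ET0
    = 0.41 * 4
    = 1.64 mm/day


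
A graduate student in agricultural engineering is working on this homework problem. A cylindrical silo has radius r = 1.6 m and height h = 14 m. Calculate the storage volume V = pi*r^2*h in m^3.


V = pi * r^2 * h
  = pi * 1.6^2 * 14
  = pi * 2.56 * 14
  = 112.59 m^3


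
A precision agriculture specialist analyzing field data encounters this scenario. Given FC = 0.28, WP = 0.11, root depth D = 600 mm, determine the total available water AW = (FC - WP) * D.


AW = (FC - WP) * D
   = (0.28 - 0.11) * 600
   = 0.17 * 600
   = 102 mm


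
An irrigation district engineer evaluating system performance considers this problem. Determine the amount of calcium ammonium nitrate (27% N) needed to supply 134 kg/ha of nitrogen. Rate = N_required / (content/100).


Rate = N_required / (N_content / 100)
     = 134 / (27 / 100)
     = 134 / 0.27
     = 496.30 kg/ha


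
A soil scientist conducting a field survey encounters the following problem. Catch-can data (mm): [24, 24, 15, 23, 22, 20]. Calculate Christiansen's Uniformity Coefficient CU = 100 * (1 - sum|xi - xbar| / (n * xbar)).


xbar = 128 / 6 = 21.333
sum|xi - xbar| = 15.333
CU = 100 * (1 - 15.333 / (6 * 21.333))
   = 100 * (1 - 0.1198)
   = 88.02%


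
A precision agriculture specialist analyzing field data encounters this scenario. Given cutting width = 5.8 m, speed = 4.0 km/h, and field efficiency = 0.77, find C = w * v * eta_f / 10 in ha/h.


C = w * v * eta_f / 10
  = 5.8 * 4.0 * 0.77 / 10
  = 17.86 / 10
  = 1.79 ha/h


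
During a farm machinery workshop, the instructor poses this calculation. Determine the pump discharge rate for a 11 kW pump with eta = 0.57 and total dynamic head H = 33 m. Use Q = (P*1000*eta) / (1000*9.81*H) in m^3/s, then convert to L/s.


Q = (P * 1000 * eta) / (rho * g * H)
  = (11 * 1000 * 0.57) / (1000 * 9.81 * 33)
  = 6270 / 323730
  = 0.01937 m^3/s = 19.37 L/s


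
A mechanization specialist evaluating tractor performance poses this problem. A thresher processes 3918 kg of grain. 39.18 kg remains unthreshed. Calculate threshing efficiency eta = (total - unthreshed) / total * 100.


eta = (total - unthreshed) / total * 100
    = (3918 - 39.18) / 3918 * 100
    = 3878.82 / 3918 * 100
    = 99%


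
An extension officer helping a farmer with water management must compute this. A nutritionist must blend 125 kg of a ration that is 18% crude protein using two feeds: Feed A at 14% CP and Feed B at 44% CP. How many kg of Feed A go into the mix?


parts_A = CP_b - target = 44 - 18 = 26
parts_B = target - CP_a = 18 - 14 = 4
total_parts = 26 + 4 = 30
Feed A = 125 * 26 / 30 = 108.33 kg
Feed B = 125 * 4 / 30 = 16.67 kg

108.33 kg


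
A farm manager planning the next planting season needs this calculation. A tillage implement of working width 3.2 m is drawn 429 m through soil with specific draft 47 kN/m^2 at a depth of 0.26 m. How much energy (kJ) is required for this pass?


E = k * d * w * L
  = 47 * 0.26 * 3.2 * 429
  = 16775.62 kJ


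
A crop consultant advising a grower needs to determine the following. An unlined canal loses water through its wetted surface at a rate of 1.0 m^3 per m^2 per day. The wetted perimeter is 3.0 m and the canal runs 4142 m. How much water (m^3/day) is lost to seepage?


S = C * P * L
  = 1.0 * 3.0 * 4142
  = 12426 m^3/day


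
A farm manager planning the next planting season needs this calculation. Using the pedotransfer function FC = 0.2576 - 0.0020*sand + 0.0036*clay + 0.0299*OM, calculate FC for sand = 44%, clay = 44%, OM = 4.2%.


FC = 0.2576 - 0.0020*44 + 0.0036*44 + 0.0299*4.2
   = 0.2576 - 0.0880 + 0.1584 + 0.1256
   = 0.4536


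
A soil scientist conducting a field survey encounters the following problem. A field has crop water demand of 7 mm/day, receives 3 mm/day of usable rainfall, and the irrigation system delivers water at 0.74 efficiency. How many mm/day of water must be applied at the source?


IWR = (ETc - Pe) / Ea
    = (7 - 3) / 0.74
    = 4 / 0.74
    = 5.41 mm/day


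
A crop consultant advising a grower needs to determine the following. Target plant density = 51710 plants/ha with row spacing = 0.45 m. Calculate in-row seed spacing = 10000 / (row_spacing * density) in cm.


spacing = 10000 / (row_sp * density)
        = 10000 / (0.45 * 51710)
        = 10000 / 23269.50
        = 0.42975 m = 42.97 cm


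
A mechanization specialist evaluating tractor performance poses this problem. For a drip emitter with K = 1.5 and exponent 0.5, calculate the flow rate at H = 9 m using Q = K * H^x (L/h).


Q = K * H^x
  = 1.5 * 9^0.5
  = 1.5 * 3
  = 4.50 L/h


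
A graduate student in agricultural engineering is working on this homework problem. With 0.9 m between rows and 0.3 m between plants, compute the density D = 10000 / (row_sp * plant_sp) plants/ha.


D = 10000 / (row_sp * plant_sp)
  = 10000 / (0.9 * 0.3)
  = 10000 / 0.2700
  = 37037.04 plants/ha


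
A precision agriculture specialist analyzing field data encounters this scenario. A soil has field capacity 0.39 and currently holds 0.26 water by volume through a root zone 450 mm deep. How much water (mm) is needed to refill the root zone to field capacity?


SMD = (FC - theta) * D
    = (0.39 - 0.26) * 450
    = 0.130 * 450
    = 58.50 mm


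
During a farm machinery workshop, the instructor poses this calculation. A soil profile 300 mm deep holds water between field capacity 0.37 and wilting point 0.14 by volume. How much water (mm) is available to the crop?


AW = (FC - WP) * D
   = (0.37 - 0.14) * 300
   = 0.23 * 300
   = 69 mm


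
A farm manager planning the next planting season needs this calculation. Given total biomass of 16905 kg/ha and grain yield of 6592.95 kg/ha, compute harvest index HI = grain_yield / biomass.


HI = grain_yield / biomass
   = 6592.95 / 16905
   = 0.39


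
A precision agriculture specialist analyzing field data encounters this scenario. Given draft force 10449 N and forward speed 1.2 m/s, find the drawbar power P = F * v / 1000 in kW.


P = F * v / 1000
  = 10449 * 1.2 / 1000
  = 12538.80 / 1000
  = 12.54 kW


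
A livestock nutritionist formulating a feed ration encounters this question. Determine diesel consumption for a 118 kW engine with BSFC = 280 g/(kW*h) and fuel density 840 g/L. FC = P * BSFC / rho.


FC = P * BSFC / rho_fuel
   = 118 * 280 / 840
   = 33040 / 840
   = 39.33 L/h


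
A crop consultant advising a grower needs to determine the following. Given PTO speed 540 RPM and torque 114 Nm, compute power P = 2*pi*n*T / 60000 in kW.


P = 2*pi*n*T / 60000
  = 2*pi * 540 * 114 / 60000
  = 386792.89 / 60000
  = 6.45 kW


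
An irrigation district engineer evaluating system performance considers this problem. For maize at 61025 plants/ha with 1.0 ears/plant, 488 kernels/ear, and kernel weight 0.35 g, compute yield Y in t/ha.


Y = density * ears * kernels * kw
  = 61025 * 1.0 * 488 * 0.35 g/ha
  = 10423070 g/ha
  = 10423.07 kg/ha = 10.42 t/ha


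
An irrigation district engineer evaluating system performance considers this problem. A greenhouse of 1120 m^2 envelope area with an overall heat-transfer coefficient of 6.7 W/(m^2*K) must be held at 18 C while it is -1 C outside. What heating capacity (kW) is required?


dT = 18 - (-1) = 19 K
Q = U * A * dT
  = 6.7 * 1120 * 19
  = 142576 W = 142.58 kW


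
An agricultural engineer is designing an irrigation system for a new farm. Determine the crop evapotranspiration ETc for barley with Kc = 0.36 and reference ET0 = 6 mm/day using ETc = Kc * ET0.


ETc = Kc * ET0
    = 0.36 * 6
    = 2.16 mm/day


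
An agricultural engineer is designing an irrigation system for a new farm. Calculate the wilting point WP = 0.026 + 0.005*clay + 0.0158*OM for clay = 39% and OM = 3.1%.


WP = 0.026 + 0.005*39 + 0.0158*3.1
   = 0.026 + 0.1950 + 0.0490
   = 0.2700


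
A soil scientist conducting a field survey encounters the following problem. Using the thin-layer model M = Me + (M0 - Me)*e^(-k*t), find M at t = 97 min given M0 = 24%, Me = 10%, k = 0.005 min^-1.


M = Me + (M0 - Me) * e^(-k*t)
  = 10 + (24 - 10) * e^(-0.005*97)
  = 10 + 14 * e^(-0.485)
  = 10 + 14 * 0.61570
  = 10 + 8.6198
  = 18.62%


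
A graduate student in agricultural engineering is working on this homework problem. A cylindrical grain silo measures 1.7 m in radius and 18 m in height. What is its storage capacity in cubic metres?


V = pi * r^2 * h
  = pi * 1.7^2 * 18
  = pi * 2.89 * 18
  = 163.43 m^3


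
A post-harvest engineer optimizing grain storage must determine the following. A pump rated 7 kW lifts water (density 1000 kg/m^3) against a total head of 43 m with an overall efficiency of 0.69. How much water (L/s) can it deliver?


Q = (P * 1000 * eta) / (rho * g * H)
  = (7 * 1000 * 0.69) / (1000 * 9.81 * 43)
  = 4830 / 421830
  = 0.01145 m^3/s = 11.45 L/s


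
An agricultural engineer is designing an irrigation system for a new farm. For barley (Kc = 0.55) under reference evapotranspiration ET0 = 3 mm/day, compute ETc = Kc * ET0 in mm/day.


ETc = Kc * ET0
    = 0.55 * 3
    = 1.65 mm/day


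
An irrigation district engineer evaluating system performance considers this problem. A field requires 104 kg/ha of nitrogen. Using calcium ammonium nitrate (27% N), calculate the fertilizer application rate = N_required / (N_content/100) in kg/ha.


Rate = N_required / (N_content / 100)
     = 104 / (27 / 100)
     = 104 / 0.27
     = 385.19 kg/ha


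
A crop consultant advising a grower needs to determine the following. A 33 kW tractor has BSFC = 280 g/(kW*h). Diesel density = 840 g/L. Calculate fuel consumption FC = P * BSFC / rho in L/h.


FC = P * BSFC / rho_fuel
   = 33 * 280 / 840
   = 9240 / 840
   = 11 L/h


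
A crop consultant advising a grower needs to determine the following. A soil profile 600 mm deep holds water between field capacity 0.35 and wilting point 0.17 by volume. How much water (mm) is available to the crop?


AW = (FC - WP) * D
   = (0.35 - 0.17) * 600
   = 0.18 * 600
   = 108 mm


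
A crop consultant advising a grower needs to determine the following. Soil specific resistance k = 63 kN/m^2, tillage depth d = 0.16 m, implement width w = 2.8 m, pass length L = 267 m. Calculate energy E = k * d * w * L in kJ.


E = k * d * w * L
  = 63 * 0.16 * 2.8 * 267
  = 7535.81 kJ


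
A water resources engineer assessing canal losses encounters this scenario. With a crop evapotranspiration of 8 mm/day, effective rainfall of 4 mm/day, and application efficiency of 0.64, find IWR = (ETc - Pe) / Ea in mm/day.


IWR = (ETc - Pe) / Ea
    = (8 - 4) / 0.64
    = 4 / 0.64
    = 6.25 mm/day


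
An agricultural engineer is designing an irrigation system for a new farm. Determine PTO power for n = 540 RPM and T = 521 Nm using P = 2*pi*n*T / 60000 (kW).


P = 2*pi*n*T / 60000
  = 2*pi * 540 * 521 / 60000
  = 1767711.35 / 60000
  = 29.46 kW


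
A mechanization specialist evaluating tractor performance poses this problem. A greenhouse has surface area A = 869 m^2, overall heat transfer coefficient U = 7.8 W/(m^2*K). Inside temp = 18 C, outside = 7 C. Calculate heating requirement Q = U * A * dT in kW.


dT = 18 - (7) = 11 K
Q = U * A * dT
  = 7.8 * 869 * 11
  = 74560.20 W = 74.56 kW


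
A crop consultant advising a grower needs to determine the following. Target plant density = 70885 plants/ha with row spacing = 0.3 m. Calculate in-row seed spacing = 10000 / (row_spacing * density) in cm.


spacing = 10000 / (row_sp * density)
        = 10000 / (0.3 * 70885)
        = 10000 / 21265.50
        = 0.47025 m = 47.02 cm


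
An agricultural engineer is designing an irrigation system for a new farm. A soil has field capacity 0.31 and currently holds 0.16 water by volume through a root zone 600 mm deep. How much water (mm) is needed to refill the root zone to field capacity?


SMD = (FC - theta) * D
    = (0.31 - 0.16) * 600
    = 0.150 * 600
    = 90 mm


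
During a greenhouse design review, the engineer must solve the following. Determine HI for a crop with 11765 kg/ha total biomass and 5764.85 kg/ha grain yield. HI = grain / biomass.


HI = grain_yield / biomass
   = 5764.85 / 11765
   = 0.49


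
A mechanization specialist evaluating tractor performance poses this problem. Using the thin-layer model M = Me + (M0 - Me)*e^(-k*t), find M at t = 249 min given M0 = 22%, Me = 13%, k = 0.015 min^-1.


M = Me + (M0 - Me) * e^(-k*t)
  = 13 + (22 - 13) * e^(-0.015*249)
  = 13 + 9 * e^(-3.735)
  = 13 + 9 * 0.02387
  = 13 + 0.2149
  = 13.21%


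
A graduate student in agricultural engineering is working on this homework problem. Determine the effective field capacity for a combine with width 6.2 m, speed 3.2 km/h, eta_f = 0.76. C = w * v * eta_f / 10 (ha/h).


C = w * v * eta_f / 10
  = 6.2 * 3.2 * 0.76 / 10
  = 15.08 / 10
  = 1.51 ha/h


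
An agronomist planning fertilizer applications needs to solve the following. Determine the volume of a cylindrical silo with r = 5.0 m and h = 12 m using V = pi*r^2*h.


V = pi * r^2 * h
  = pi * 5.0^2 * 12
  = pi * 25 * 12
  = 942.48 m^3


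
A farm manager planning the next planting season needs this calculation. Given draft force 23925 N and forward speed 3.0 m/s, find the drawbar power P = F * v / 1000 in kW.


P = F * v / 1000
  = 23925 * 3.0 / 1000
  = 71775 / 1000
  = 71.78 kW


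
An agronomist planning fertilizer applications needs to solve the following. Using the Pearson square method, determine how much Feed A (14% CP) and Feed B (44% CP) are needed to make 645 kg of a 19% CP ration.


parts_A = CP_b - target = 44 - 19 = 25
parts_B = target - CP_a = 19 - 14 = 5
total_parts = 25 + 5 = 30
Feed A = 645 * 25 / 30 = 537.50 kg
Feed B = 645 * 5 / 30 = 107.50 kg

537.50 kg


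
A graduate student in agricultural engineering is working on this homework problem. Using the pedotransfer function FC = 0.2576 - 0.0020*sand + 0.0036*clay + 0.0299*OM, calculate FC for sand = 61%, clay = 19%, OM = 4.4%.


FC = 0.2576 - 0.0020*61 + 0.0036*19 + 0.0299*4.4
   = 0.2576 - 0.1220 + 0.0684 + 0.1316
   = 0.3356


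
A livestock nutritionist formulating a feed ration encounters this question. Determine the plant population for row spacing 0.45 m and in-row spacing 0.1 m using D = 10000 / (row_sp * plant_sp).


D = 10000 / (row_sp * plant_sp)
  = 10000 / (0.45 * 0.1)
  = 10000 / 0.0450
  = 222222.22 plants/ha


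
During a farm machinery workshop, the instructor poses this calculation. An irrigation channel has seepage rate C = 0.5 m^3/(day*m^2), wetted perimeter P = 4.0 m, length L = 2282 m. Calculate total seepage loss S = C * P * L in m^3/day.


S = C * P * L
  = 0.5 * 4.0 * 2282
  = 4564 m^3/day


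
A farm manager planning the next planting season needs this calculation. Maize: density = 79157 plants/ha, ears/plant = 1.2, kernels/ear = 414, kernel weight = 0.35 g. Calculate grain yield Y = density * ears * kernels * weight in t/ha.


Y = density * ears * kernels * kw
  = 79157 * 1.2 * 414 * 0.35 g/ha
  = 13763819.16 g/ha
  = 13763.82 kg/ha = 13.76 t/ha


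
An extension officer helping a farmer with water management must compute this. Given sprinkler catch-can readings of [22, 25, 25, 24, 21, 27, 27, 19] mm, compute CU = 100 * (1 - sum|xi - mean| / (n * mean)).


xbar = 190 / 8 = 23.750
sum|xi - xbar| = 18.500
CU = 100 * (1 - 18.500 / (8 * 23.750))
   = 100 * (1 - 0.0974)
   = 90.26%


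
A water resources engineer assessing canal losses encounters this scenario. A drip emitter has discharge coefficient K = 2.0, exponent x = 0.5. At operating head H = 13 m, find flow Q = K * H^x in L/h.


Q = K * H^x
  = 2.0 * 13^0.5
  = 2.0 * 3.6056
  = 7.21 L/h


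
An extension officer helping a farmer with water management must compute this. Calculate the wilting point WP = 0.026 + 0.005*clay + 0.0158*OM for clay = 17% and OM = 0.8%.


WP = 0.026 + 0.005*17 + 0.0158*0.8
   = 0.026 + 0.0850 + 0.0126
   = 0.1236


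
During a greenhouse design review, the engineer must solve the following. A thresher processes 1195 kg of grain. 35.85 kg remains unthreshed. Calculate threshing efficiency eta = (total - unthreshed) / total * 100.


eta = (total - unthreshed) / total * 100
    = (1195 - 35.85) / 1195 * 100
    = 1159.15 / 1195 * 100
    = 97%


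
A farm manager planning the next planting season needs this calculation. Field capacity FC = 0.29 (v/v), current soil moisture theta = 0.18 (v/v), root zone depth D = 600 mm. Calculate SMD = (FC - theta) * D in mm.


SMD = (FC - theta) * D
    = (0.29 - 0.18) * 600
    = 0.110 * 600
    = 66 mm


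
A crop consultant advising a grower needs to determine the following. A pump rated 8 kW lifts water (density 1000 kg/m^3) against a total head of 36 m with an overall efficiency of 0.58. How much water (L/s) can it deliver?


Q = (P * 1000 * eta) / (rho * g * H)
  = (8 * 1000 * 0.58) / (1000 * 9.81 * 36)
  = 4640 / 353160
  = 0.01314 m^3/s = 13.14 L/s


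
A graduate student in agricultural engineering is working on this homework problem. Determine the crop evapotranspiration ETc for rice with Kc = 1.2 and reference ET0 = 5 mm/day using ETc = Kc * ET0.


ETc = Kc * ET0
    = 1.2 * 5
    = 6 mm/day


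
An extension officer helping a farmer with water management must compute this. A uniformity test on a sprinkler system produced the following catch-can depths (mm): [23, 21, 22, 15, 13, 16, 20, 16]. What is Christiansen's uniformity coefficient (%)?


xbar = 146 / 8 = 18.250
sum|xi - xbar| = 26
CU = 100 * (1 - 26 / (8 * 18.250))
   = 100 * (1 - 0.1781)
   = 82.19%


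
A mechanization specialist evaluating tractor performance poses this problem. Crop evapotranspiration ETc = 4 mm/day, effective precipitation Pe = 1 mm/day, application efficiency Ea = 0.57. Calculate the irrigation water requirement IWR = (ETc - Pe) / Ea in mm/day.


IWR = (ETc - Pe) / Ea
    = (4 - 1) / 0.57
    = 3 / 0.57
    = 5.26 mm/day


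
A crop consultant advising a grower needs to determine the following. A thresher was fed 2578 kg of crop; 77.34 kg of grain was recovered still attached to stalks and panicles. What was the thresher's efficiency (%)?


eta = (total - unthreshed) / total * 100
    = (2578 - 77.34) / 2578 * 100
    = 2500.66 / 2578 * 100
    = 97%


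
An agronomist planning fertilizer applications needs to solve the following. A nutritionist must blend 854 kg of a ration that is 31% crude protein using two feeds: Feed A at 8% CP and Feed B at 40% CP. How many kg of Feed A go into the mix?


parts_A = CP_b - target = 40 - 31 = 9
parts_B = target - CP_a = 31 - 8 = 23
total_parts = 9 + 23 = 32
Feed A = 854 * 9 / 32 = 240.19 kg
Feed B = 854 * 23 / 32 = 613.81 kg

240.19 kg


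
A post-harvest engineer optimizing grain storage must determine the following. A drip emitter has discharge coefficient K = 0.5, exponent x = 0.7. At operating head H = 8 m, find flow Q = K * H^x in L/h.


Q = K * H^x
  = 0.5 * 8^0.7
  = 0.5 * 4.2871
  = 2.14 L/h


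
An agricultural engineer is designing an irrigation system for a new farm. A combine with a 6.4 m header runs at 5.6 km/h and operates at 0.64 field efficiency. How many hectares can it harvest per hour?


C = w * v * eta_f / 10
  = 6.4 * 5.6 * 0.64 / 10
  = 22.94 / 10
  = 2.29 ha/h


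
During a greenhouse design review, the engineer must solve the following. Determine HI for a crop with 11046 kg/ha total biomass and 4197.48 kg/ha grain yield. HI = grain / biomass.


HI = grain_yield / biomass
   = 4197.48 / 11046
   = 0.38


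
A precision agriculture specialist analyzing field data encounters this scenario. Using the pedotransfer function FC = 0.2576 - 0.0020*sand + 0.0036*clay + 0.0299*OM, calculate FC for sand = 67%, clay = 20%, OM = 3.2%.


FC = 0.2576 - 0.0020*67 + 0.0036*20 + 0.0299*3.2
   = 0.2576 - 0.1340 + 0.0720 + 0.0957
   = 0.2913


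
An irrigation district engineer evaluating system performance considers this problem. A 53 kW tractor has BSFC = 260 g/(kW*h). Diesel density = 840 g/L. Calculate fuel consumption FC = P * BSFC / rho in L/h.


FC = P * BSFC / rho_fuel
   = 53 * 260 / 840
   = 13780 / 840
   = 16.40 L/h


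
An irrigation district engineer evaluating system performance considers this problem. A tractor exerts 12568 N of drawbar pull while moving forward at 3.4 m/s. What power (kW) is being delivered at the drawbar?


P = F * v / 1000
  = 12568 * 3.4 / 1000
  = 42731.20 / 1000
  = 42.73 kW


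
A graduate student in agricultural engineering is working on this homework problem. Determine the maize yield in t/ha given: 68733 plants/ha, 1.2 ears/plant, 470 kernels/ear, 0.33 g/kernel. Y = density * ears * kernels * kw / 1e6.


Y = density * ears * kernels * kw
  = 68733 * 1.2 * 470 * 0.33 g/ha
  = 12792585.96 g/ha
  = 12792.59 kg/ha = 12.79 t/ha


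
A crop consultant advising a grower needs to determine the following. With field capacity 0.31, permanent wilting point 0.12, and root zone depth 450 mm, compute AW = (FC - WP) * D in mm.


AW = (FC - WP) * D
   = (0.31 - 0.12) * 450
   = 0.19 * 450
   = 85.50 mm


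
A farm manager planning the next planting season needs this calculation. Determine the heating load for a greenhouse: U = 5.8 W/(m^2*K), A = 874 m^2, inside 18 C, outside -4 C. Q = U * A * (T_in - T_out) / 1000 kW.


dT = 18 - (-4) = 22 K
Q = U * A * dT
  = 5.8 * 874 * 22
  = 111522.40 W = 111.52 kW


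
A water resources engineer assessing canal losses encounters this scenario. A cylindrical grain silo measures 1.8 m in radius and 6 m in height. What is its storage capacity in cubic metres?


V = pi * r^2 * h
  = pi * 1.8^2 * 6
  = pi * 3.24 * 6
  = 61.07 m^3


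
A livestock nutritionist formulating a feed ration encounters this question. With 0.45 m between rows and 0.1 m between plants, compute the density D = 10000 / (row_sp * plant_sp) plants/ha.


D = 10000 / (row_sp * plant_sp)
  = 10000 / (0.45 * 0.1)
  = 10000 / 0.0450
  = 222222.22 plants/ha


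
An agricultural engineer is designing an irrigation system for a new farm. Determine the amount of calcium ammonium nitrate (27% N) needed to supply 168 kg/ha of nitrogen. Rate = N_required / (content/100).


Rate = N_required / (N_content / 100)
     = 168 / (27 / 100)
     = 168 / 0.27
     = 622.22 kg/ha


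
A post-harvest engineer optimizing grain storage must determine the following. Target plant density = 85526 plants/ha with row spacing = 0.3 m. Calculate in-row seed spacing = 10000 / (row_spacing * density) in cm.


spacing = 10000 / (row_sp * density)
        = 10000 / (0.3 * 85526)
        = 10000 / 25657.80
        = 0.38975 m = 38.97 cm


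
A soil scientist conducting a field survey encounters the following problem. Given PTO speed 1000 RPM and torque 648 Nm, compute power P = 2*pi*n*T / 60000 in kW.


P = 2*pi*n*T / 60000
  = 2*pi * 1000 * 648 / 60000
  = 4071504.08 / 60000
  = 67.86 kW


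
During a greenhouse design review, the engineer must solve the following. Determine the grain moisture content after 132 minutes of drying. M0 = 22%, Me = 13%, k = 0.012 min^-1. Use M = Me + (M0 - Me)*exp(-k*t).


M = Me + (M0 - Me) * e^(-k*t)
  = 13 + (22 - 13) * e^(-0.012*132)
  = 13 + 9 * e^(-1.584)
  = 13 + 9 * 0.20515
  = 13 + 1.8464
  = 14.85%


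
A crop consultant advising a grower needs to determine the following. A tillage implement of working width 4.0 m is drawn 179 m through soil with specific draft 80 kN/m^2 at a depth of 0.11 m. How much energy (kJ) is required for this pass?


E = k * d * w * L
  = 80 * 0.11 * 4.0 * 179
  = 6300.80 kJ


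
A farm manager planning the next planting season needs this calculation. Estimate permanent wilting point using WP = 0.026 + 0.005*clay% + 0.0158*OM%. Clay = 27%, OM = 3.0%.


WP = 0.026 + 0.005*27 + 0.0158*3.0
   = 0.026 + 0.1350 + 0.0474
   = 0.2084


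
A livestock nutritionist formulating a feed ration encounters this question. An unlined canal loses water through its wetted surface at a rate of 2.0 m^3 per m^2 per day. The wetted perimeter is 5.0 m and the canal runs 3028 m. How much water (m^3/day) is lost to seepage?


S = C * P * L
  = 2.0 * 5.0 * 3028
  = 30280 m^3/day


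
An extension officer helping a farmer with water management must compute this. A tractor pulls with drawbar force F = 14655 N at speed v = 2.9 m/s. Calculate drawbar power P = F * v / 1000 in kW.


P = F * v / 1000
  = 14655 * 2.9 / 1000
  = 42499.50 / 1000
  = 42.50 kW


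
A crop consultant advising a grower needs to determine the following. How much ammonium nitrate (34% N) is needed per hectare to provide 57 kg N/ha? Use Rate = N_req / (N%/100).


Rate = N_required / (N_content / 100)
     = 57 / (34 / 100)
     = 57 / 0.34
     = 167.65 kg/ha


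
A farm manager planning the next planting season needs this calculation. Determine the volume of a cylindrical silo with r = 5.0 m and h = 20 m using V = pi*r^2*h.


V = pi * r^2 * h
  = pi * 5.0^2 * 20
  = pi * 25 * 20
  = 1570.80 m^3


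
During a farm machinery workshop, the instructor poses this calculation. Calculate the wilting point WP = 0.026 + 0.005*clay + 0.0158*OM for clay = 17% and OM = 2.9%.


WP = 0.026 + 0.005*17 + 0.0158*2.9
   = 0.026 + 0.0850 + 0.0458
   = 0.1568


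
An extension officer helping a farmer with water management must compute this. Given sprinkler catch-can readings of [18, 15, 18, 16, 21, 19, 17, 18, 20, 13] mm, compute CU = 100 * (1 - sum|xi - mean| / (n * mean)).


xbar = 175 / 10 = 17.500
sum|xi - xbar| = 18
CU = 100 * (1 - 18 / (10 * 17.500))
   = 100 * (1 - 0.1029)
   = 89.71%


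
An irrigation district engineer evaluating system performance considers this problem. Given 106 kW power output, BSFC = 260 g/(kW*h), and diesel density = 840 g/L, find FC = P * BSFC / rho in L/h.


FC = P * BSFC / rho_fuel
   = 106 * 260 / 840
   = 27560 / 840
   = 32.81 L/h


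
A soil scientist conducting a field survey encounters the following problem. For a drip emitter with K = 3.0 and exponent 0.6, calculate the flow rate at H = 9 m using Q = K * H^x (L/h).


Q = K * H^x
  = 3.0 * 9^0.6
  = 3.0 * 3.7372
  = 11.21 L/h


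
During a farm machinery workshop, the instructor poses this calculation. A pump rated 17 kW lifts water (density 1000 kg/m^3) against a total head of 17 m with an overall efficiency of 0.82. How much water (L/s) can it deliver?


Q = (P * 1000 * eta) / (rho * g * H)
  = (17 * 1000 * 0.82) / (1000 * 9.81 * 17)
  = 13940 / 166770
  = 0.08359 m^3/s = 83.59 L/s


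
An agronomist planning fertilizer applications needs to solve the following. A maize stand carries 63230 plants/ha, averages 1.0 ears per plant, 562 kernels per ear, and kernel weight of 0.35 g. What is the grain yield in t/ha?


Y = density * ears * kernels * kw
  = 63230 * 1.0 * 562 * 0.35 g/ha
  = 12437341 g/ha
  = 12437.34 kg/ha = 12.44 t/ha


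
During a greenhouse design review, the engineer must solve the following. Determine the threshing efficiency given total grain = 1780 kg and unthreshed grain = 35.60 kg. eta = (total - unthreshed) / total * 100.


eta = (total - unthreshed) / total * 100
    = (1780 - 35.60) / 1780 * 100
    = 1744.40 / 1780 * 100
    = 98%


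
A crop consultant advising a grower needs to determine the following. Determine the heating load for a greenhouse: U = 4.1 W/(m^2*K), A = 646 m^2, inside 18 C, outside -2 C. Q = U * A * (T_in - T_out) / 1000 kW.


dT = 18 - (-2) = 20 K
Q = U * A * dT
  = 4.1 * 646 * 20
  = 52972 W = 52.97 kW


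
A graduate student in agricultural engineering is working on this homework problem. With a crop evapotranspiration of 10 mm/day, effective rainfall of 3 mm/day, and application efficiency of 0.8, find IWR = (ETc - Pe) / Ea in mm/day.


IWR = (ETc - Pe) / Ea
    = (10 - 3) / 0.8
    = 7 / 0.8
    = 8.75 mm/day


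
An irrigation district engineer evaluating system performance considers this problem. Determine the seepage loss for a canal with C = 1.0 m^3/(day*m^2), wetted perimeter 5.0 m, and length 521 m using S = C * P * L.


S = C * P * L
  = 1.0 * 5.0 * 521
  = 2605 m^3/day


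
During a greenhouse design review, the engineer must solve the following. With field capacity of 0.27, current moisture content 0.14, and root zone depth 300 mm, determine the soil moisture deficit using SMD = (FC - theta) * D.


SMD = (FC - theta) * D
    = (0.27 - 0.14) * 300
    = 0.130 * 300
    = 39 mm


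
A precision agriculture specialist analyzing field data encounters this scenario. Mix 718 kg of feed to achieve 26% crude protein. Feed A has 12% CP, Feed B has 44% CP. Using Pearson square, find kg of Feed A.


parts_A = CP_b - target = 44 - 26 = 18
parts_B = target - CP_a = 26 - 12 = 14
total_parts = 18 + 14 = 32
Feed A = 718 * 18 / 32 = 403.88 kg
Feed B = 718 * 14 / 32 = 314.13 kg

403.88 kg


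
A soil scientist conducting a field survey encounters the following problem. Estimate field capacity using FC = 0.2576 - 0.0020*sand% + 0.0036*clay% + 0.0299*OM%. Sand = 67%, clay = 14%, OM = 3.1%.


FC = 0.2576 - 0.0020*67 + 0.0036*14 + 0.0299*3.1
   = 0.2576 - 0.1340 + 0.0504 + 0.0927
   = 0.2667


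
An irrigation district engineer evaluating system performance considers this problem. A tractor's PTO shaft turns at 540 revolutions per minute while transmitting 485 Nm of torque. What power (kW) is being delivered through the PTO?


P = 2*pi*n*T / 60000
  = 2*pi * 540 * 485 / 60000
  = 1645566.23 / 60000
  = 27.43 kW


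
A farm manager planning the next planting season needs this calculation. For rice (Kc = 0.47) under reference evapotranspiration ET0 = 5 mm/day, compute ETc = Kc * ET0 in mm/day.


ETc = Kc * ET0
    = 0.47 * 5
    = 2.35 mm/day


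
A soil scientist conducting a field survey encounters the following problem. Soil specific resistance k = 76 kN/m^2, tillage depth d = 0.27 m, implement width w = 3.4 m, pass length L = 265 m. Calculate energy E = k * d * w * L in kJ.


E = k * d * w * L
  = 76 * 0.27 * 3.4 * 265
  = 18488.52 kJ


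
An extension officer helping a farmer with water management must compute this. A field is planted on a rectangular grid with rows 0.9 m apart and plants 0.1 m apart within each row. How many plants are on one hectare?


D = 10000 / (row_sp * plant_sp)
  = 10000 / (0.9 * 0.1)
  = 10000 / 0.0900
  = 111111.11 plants/ha


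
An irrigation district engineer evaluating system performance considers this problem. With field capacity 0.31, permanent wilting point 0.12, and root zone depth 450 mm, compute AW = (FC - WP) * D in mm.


AW = (FC - WP) * D
   = (0.31 - 0.12) * 450
   = 0.19 * 450
   = 85.50 mm


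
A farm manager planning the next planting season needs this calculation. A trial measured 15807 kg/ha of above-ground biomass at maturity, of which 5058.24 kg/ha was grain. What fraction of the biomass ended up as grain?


HI = grain_yield / biomass
   = 5058.24 / 15807
   = 0.32


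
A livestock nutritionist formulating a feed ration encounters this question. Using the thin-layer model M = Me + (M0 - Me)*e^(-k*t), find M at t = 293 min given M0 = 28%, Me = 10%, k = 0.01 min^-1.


M = Me + (M0 - Me) * e^(-k*t)
  = 10 + (28 - 10) * e^(-0.01*293)
  = 10 + 18 * e^(-2.930)
  = 10 + 18 * 0.05340
  = 10 + 0.9611
  = 10.96%


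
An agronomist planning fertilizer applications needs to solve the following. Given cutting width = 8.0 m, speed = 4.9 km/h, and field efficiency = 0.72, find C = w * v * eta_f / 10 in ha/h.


C = w * v * eta_f / 10
  = 8.0 * 4.9 * 0.72 / 10
  = 28.22 / 10
  = 2.82 ha/h


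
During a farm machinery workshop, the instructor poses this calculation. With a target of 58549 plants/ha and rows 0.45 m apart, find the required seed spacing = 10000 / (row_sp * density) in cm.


spacing = 10000 / (row_sp * density)
        = 10000 / (0.45 * 58549)
        = 10000 / 26347.05
        = 0.37955 m = 37.95 cm


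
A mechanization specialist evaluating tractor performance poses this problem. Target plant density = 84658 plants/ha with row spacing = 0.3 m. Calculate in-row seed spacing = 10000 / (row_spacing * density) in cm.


spacing = 10000 / (row_sp * density)
        = 10000 / (0.3 * 84658)
        = 10000 / 25397.40
        = 0.39374 m = 39.37 cm


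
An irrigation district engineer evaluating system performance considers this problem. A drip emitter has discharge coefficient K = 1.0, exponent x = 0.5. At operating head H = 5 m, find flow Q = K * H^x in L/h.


Q = K * H^x
  = 1.0 * 5^0.5
  = 1.0 * 2.2361
  = 2.24 L/h


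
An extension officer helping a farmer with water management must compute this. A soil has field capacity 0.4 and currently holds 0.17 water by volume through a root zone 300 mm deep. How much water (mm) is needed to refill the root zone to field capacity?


SMD = (FC - theta) * D
    = (0.4 - 0.17) * 300
    = 0.230 * 300
    = 69 mm


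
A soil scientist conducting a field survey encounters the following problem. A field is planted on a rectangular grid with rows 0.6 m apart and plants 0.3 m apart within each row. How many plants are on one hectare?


D = 10000 / (row_sp * plant_sp)
  = 10000 / (0.6 * 0.3)
  = 10000 / 0.1800
  = 55555.56 plants/ha


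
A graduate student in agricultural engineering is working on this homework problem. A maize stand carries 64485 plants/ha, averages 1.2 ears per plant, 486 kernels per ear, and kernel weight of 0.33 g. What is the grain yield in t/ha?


Y = density * ears * kernels * kw
  = 64485 * 1.2 * 486 * 0.33 g/ha
  = 12410525.16 g/ha
  = 12410.53 kg/ha = 12.41 t/ha


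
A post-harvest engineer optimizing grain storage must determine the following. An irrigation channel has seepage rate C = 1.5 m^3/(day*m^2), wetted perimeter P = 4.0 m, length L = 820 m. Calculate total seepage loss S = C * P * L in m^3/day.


S = C * P * L
  = 1.5 * 4.0 * 820
  = 4920 m^3/day


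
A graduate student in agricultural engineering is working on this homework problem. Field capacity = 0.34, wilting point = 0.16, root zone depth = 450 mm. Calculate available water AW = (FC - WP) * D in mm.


AW = (FC - WP) * D
   = (0.34 - 0.16) * 450
   = 0.18 * 450
   = 81 mm


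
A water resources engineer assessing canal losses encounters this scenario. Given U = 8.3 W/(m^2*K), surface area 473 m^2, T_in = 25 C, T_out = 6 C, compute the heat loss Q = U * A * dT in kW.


dT = 25 - (6) = 19 K
Q = U * A * dT
  = 8.3 * 473 * 19
  = 74592.10 W = 74.59 kW


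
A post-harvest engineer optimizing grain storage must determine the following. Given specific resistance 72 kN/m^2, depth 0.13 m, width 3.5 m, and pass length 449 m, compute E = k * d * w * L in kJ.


E = k * d * w * L
  = 72 * 0.13 * 3.5 * 449
  = 14709.24 kJ


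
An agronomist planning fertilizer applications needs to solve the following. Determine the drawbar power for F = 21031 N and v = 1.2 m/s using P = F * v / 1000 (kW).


P = F * v / 1000
  = 21031 * 1.2 / 1000
  = 25237.20 / 1000
  = 25.24 kW


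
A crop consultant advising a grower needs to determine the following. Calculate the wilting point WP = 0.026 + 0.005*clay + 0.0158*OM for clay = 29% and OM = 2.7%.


WP = 0.026 + 0.005*29 + 0.0158*2.7
   = 0.026 + 0.1450 + 0.0427
   = 0.2137


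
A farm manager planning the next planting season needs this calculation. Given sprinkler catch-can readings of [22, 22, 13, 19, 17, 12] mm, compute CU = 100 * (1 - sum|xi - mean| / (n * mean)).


xbar = 105 / 6 = 17.500
sum|xi - xbar| = 21
CU = 100 * (1 - 21 / (6 * 17.500))
   = 100 * (1 - 0.2000)
   = 80%


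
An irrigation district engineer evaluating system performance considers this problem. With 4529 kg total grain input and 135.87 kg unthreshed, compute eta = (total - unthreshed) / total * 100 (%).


eta = (total - unthreshed) / total * 100
    = (4529 - 135.87) / 4529 * 100
    = 4393.13 / 4529 * 100
    = 97%


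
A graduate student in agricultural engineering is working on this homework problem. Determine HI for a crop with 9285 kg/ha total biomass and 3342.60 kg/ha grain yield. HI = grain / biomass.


HI = grain_yield / biomass
   = 3342.60 / 9285
   = 0.36


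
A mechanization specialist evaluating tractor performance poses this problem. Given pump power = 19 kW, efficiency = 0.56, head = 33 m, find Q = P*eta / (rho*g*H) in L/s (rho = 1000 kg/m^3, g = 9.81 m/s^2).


Q = (P * 1000 * eta) / (rho * g * H)
  = (19 * 1000 * 0.56) / (1000 * 9.81 * 33)
  = 10640 / 323730
  = 0.03287 m^3/s = 32.87 L/s


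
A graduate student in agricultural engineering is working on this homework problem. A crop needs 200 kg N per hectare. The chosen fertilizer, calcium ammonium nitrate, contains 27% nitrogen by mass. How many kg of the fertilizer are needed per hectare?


Rate = N_required / (N_content / 100)
     = 200 / (27 / 100)
     = 200 / 0.27
     = 740.74 kg/ha


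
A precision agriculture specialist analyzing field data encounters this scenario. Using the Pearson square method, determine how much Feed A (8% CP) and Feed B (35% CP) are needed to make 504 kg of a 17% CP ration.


parts_A = CP_b - target = 35 - 17 = 18
parts_B = target - CP_a = 17 - 8 = 9
total_parts = 18 + 9 = 27
Feed A = 504 * 18 / 27 = 336 kg
Feed B = 504 * 9 / 27 = 168 kg

336 kg


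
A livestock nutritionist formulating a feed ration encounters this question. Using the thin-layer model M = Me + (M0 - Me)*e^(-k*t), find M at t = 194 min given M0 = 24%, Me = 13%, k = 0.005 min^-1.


M = Me + (M0 - Me) * e^(-k*t)
  = 13 + (24 - 13) * e^(-0.005*194)
  = 13 + 11 * e^(-0.970)
  = 13 + 11 * 0.37908
  = 13 + 4.1699
  = 17.17%


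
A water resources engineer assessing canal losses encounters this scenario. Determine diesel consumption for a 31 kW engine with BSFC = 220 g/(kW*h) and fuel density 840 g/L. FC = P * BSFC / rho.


FC = P * BSFC / rho_fuel
   = 31 * 220 / 840
   = 6820 / 840
   = 8.12 L/h


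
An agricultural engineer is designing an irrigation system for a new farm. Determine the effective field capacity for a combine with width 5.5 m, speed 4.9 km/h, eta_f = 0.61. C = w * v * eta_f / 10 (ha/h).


C = w * v * eta_f / 10
  = 5.5 * 4.9 * 0.61 / 10
  = 16.44 / 10
  = 1.64 ha/h


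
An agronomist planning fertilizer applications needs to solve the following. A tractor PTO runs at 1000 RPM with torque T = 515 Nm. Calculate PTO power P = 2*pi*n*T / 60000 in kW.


P = 2*pi*n*T / 60000
  = 2*pi * 1000 * 515 / 60000
  = 3235840.43 / 60000
  = 53.93 kW


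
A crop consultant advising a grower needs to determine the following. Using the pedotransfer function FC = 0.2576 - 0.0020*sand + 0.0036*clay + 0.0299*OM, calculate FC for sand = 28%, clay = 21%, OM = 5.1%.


FC = 0.2576 - 0.0020*28 + 0.0036*21 + 0.0299*5.1
   = 0.2576 - 0.0560 + 0.0756 + 0.1525
   = 0.4297
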